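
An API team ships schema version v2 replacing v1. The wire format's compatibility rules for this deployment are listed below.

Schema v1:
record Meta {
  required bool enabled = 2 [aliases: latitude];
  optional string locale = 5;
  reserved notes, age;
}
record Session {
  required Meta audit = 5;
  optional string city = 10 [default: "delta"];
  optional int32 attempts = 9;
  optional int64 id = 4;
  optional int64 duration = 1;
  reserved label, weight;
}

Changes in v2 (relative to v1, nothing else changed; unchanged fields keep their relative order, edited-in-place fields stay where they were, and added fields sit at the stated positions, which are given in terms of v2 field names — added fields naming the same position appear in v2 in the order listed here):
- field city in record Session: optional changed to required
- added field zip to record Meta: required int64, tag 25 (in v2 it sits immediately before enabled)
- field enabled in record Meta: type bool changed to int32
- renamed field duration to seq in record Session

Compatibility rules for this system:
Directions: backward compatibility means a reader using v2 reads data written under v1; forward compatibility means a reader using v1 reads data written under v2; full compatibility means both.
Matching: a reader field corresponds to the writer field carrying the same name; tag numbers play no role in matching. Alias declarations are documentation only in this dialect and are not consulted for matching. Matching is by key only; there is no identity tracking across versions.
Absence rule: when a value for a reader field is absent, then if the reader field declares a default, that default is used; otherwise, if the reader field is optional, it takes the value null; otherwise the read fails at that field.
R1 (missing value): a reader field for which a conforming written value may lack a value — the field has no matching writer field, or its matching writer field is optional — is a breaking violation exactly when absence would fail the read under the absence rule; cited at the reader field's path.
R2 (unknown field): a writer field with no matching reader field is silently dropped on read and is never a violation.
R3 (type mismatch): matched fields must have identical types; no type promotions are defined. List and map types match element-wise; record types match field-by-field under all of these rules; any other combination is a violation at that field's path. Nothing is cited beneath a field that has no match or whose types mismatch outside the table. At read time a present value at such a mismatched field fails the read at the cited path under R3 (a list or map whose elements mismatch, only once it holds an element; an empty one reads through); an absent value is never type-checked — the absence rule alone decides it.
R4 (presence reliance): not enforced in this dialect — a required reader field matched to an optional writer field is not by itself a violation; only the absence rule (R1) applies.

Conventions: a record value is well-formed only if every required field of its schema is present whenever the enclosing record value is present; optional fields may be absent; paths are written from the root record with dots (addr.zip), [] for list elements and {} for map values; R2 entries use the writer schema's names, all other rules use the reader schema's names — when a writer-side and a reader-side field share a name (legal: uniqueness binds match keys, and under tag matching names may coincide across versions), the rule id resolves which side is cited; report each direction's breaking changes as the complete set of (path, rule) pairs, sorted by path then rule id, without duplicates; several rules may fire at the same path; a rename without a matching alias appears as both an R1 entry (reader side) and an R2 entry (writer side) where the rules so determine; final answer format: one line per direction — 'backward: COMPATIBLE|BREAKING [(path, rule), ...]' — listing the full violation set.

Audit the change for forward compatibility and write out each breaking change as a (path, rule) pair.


in Session below, arrows point writer -> reader
forward on Session — v1 reading data written by v2:
  audit <- audit (Meta -> Meta, writer required)
  city <- city (string -> string, writer required)
  attempts <- attempts (int32 -> int32, writer optional)
  id <- id (int64 -> int64, writer optional)
  duration: no writer-side match
  seq (writer side), unknown to reader
  audit.enabled <- audit.enabled (int32 -> bool, writer required)
  audit.locale <- audit.locale (string -> string, writer optional)
  audit.zip (writer side), unknown to reader
  R3 fires at audit.enabled
  => forward verdict for Session: BREAKING, 1 violation(s)
ruling out the remaining Session differences:
  field city in record Session: optional changed to required -> triggers nothing under Session's printed rules — same verdict
  added field zip to record Meta: required int64, tag 25 (in v2 it sits immediately before enabled) -> its effect on Session is confined to the backward direction, not asked
  renamed field duration to seq in record Session -> triggers nothing under Session's printed rules — same verdict

forward: BREAKING [(audit.enabled, R3)]


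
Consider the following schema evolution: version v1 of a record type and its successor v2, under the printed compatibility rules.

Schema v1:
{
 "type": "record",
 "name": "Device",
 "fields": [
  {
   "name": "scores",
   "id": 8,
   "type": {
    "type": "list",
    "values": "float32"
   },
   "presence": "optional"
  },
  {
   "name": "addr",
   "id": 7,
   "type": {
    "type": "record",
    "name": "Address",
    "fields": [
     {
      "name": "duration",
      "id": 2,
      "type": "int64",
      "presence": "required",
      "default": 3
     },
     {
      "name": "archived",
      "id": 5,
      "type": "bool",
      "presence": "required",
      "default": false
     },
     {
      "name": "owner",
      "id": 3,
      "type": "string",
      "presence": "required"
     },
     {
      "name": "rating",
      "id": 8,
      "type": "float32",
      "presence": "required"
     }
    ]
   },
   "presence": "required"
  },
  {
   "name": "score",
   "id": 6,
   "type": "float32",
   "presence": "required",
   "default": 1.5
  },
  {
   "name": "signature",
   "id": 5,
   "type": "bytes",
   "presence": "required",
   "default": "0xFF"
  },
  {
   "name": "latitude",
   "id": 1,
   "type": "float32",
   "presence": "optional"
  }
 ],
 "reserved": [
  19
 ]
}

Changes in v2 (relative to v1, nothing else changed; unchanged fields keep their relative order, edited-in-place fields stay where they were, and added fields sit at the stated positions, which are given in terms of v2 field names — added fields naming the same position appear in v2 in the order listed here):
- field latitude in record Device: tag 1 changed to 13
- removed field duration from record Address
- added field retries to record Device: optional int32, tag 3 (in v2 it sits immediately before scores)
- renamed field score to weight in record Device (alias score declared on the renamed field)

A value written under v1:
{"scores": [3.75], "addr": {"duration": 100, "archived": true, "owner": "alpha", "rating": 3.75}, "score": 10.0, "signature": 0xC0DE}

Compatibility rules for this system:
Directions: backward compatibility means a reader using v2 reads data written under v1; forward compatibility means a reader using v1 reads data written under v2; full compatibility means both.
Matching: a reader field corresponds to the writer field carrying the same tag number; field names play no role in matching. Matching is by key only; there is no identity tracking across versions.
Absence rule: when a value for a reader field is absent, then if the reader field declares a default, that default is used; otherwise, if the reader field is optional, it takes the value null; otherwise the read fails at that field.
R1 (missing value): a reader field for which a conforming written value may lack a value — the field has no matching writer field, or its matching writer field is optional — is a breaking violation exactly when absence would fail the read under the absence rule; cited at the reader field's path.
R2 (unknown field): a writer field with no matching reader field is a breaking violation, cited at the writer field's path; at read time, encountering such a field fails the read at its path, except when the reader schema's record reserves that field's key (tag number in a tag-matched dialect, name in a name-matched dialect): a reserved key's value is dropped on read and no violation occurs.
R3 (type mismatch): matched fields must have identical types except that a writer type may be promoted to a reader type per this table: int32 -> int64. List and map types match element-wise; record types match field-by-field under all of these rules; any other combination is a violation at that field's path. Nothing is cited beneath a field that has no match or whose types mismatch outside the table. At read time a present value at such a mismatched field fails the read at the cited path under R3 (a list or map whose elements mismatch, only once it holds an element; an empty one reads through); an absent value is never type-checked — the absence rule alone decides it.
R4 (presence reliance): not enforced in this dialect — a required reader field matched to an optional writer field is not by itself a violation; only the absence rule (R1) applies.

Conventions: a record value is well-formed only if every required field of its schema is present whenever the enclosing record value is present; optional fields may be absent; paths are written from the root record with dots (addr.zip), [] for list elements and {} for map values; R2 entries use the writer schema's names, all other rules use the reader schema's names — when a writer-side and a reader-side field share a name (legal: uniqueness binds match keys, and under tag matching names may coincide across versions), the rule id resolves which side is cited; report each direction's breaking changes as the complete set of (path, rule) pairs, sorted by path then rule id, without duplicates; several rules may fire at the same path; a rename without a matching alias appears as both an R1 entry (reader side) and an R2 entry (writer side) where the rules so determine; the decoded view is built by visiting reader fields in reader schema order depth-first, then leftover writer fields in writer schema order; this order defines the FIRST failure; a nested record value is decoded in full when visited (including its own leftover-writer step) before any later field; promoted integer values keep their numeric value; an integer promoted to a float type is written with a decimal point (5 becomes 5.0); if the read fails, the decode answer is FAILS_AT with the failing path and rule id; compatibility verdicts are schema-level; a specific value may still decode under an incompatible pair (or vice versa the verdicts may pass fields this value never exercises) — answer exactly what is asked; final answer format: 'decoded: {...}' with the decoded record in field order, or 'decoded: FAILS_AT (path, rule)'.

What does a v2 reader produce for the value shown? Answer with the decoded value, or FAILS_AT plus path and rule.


each type pair in Device: writer, then reader
decoding the Device value with the v2 reader:
  retries := null (not supplied -> null)
  scores := [3.75]
  addr.archived := true
  addr.owner := "alpha"
  addr.rating := 3.75
  read fails at addr.duration under R2 (unknown field)
  => FAILS_AT (addr.duration, R2)
ruling out the remaining Device differences:
  field latitude in record Device: tag 1 changed to 13 -> matters for Device compatibility verdicts, not for this value's decode
  added field retries to record Device: optional int32, tag 3 (in v2 it sits immediately before scores) -> matters for Device compatibility verdicts, not for this value's decode
  renamed field score to weight in record Device (alias score declared on the renamed field) -> triggers nothing under the printed rules; the Device answer is the same either way

decoded: FAILS_AT (addr.duration, R2)


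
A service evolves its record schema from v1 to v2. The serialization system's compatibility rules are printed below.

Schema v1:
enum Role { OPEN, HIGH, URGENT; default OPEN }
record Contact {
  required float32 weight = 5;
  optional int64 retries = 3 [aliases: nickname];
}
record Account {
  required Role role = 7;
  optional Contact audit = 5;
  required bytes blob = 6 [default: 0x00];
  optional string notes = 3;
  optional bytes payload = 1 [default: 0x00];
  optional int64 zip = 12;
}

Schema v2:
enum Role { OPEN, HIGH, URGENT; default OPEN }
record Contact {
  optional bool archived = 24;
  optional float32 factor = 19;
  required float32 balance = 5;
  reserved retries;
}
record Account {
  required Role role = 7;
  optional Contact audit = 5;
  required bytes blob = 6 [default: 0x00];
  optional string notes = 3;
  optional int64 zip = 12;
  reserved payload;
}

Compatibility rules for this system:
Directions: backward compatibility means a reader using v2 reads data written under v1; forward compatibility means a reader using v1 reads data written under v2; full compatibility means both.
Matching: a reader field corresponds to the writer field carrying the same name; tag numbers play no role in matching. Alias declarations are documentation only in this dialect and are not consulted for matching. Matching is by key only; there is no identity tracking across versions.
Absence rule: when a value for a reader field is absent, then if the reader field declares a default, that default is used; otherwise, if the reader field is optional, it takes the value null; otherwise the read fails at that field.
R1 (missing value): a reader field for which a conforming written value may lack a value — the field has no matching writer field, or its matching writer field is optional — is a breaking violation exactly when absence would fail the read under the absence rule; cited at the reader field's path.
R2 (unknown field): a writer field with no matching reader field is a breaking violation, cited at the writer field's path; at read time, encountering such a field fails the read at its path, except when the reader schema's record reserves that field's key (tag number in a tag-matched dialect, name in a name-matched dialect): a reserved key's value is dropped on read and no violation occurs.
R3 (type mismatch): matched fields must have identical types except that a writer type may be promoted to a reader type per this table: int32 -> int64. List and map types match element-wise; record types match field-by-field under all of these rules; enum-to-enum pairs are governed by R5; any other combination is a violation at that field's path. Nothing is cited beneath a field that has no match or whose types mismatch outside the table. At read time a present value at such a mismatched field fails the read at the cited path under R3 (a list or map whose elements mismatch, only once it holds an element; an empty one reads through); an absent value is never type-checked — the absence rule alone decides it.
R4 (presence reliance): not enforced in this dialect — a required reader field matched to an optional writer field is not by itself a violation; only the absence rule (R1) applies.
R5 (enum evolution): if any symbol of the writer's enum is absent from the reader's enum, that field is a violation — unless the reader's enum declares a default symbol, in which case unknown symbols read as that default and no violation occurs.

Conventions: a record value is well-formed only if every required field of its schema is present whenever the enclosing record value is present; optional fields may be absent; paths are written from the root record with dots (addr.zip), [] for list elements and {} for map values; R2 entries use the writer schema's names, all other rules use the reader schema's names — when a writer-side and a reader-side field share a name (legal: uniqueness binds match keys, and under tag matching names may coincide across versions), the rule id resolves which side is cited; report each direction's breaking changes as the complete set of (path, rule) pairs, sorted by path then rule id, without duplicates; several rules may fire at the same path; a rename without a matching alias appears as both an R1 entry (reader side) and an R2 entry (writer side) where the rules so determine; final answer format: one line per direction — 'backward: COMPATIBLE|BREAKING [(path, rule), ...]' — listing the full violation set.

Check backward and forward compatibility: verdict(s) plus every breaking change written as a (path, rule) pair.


backward: BREAKING [(audit.balance, R1), (audit.weight, R2)]; forward: BREAKING [(audit.archived, R2), (audit.balance, R2), (audit.factor, R2), (audit.weight, R1)]

the writer's type comes first in each Account pair
backward analysis of Account with v2 as reader and v1 as writer:
  role: Role -> Role, writer required; from role
  audit: Contact -> Contact, writer optional; from audit
  blob: bytes -> bytes, writer required; from blob
  notes: string -> string, writer optional; from notes
  zip: int64 -> int64, writer optional; from zip
  payload (writer side), unknown to reader
  no writer field matches reader audit.archived
  no writer field matches reader audit.factor
  no writer field matches reader audit.balance
  audit.weight (writer side), unknown to reader
  audit.retries (writer side), unknown to reader
  R1 fires at audit.balance
  R2 fires at audit.weight
  => backward: BREAKING (2)
forward analysis of Account with v1 as reader and v2 as writer:
  role: Role -> Role, writer required; from role
  audit: Contact -> Contact, writer optional; from audit
  blob: bytes -> bytes, writer required; from blob
  notes: string -> string, writer optional; from notes
  no writer field matches reader payload
  zip: int64 -> int64, writer optional; from zip
  no writer field matches reader audit.weight
  no writer field matches reader audit.retries
  audit.archived (writer side), unknown to reader
  audit.factor (writer side), unknown to reader
  audit.balance (writer side), unknown to reader
  R2 fires at audit.archived
  R2 fires at audit.balance
  R2 fires at audit.factor
  R1 fires at audit.weight
  => forward: BREAKING (4)


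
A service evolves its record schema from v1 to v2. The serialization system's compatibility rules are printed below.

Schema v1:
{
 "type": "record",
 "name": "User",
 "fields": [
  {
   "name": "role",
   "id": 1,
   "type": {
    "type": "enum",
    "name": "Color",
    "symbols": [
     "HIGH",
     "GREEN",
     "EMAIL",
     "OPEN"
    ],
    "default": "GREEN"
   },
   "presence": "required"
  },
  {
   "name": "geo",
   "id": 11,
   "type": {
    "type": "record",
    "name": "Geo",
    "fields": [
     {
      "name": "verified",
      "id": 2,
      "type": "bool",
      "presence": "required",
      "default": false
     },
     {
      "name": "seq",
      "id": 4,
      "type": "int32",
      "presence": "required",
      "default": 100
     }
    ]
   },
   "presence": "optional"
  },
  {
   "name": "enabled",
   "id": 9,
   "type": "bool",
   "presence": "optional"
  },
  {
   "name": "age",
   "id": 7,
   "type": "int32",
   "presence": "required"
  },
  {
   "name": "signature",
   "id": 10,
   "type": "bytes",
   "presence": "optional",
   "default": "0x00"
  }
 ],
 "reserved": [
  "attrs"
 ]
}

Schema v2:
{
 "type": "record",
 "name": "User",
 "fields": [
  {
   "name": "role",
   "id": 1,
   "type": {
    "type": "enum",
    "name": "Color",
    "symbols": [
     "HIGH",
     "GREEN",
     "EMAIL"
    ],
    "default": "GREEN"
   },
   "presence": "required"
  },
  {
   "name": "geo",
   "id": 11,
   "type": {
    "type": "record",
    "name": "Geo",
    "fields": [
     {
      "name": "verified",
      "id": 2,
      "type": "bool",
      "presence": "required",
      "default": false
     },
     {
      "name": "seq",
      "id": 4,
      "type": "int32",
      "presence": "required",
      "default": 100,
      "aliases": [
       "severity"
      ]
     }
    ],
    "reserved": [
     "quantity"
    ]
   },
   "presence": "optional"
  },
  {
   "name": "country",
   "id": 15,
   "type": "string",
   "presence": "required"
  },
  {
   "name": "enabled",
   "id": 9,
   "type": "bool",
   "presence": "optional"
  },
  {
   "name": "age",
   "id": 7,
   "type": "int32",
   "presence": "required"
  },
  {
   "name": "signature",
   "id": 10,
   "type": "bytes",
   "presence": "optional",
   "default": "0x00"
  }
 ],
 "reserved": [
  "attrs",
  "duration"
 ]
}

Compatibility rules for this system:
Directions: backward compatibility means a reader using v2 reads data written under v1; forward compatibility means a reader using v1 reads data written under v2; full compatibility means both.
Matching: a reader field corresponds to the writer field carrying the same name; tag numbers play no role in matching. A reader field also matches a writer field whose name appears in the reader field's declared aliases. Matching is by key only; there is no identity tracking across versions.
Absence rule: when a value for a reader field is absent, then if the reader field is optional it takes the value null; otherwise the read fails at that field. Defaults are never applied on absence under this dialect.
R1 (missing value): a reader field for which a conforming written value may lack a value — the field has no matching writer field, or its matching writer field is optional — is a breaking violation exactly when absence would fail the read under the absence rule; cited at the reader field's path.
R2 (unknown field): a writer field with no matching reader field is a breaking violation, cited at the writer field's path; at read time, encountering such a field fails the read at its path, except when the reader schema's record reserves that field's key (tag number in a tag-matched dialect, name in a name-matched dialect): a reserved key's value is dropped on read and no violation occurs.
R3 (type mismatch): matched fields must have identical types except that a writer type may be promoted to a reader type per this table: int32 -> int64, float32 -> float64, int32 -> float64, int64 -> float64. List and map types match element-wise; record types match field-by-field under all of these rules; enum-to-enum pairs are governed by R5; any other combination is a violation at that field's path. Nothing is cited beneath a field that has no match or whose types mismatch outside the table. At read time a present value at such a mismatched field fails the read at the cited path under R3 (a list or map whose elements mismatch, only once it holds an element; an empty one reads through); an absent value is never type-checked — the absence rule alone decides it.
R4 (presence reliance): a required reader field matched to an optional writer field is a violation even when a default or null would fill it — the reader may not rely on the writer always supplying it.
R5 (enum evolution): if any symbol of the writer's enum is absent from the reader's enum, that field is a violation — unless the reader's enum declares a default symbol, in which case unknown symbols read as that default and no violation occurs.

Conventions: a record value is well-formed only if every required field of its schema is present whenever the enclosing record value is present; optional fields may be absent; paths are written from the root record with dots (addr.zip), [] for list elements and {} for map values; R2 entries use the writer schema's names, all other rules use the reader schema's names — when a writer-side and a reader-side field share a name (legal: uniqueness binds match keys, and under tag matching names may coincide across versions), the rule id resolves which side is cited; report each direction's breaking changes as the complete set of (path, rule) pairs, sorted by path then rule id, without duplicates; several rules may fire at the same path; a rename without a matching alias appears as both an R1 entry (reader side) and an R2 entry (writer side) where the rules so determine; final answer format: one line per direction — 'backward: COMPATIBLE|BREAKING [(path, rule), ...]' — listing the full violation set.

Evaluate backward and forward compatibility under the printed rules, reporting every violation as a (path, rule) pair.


each type pair in User: writer, then reader
backward on User — v2 reading data written by v1:
  role: Color -> Color, writer required; from role
  geo: Geo -> Geo, writer optional; from geo
  country: no writer match
  enabled: bool -> bool, writer optional; from enabled
  age: int32 -> int32, writer required; from age
  signature: bytes -> bytes, writer optional; from signature
  geo.verified: bool -> bool, writer required; from geo.verified
  geo.seq: int32 -> int32, writer required; from geo.seq
  violation R1 at country
  => backward: BREAKING (1)
forward on User — v1 reading data written by v2:
  role: Color -> Color, writer required; from role
  geo: Geo -> Geo, writer optional; from geo
  enabled: bool -> bool, writer optional; from enabled
  age: int32 -> int32, writer required; from age
  signature: bytes -> bytes, writer optional; from signature
  leftover writer field: country
  geo.verified: bool -> bool, writer required; from geo.verified
  geo.seq: int32 -> int32, writer required; from geo.seq
  violation R2 at country
  => forward: BREAKING (1)

backward: BREAKING [(country, R1)]; forward: BREAKING [(country, R2)]


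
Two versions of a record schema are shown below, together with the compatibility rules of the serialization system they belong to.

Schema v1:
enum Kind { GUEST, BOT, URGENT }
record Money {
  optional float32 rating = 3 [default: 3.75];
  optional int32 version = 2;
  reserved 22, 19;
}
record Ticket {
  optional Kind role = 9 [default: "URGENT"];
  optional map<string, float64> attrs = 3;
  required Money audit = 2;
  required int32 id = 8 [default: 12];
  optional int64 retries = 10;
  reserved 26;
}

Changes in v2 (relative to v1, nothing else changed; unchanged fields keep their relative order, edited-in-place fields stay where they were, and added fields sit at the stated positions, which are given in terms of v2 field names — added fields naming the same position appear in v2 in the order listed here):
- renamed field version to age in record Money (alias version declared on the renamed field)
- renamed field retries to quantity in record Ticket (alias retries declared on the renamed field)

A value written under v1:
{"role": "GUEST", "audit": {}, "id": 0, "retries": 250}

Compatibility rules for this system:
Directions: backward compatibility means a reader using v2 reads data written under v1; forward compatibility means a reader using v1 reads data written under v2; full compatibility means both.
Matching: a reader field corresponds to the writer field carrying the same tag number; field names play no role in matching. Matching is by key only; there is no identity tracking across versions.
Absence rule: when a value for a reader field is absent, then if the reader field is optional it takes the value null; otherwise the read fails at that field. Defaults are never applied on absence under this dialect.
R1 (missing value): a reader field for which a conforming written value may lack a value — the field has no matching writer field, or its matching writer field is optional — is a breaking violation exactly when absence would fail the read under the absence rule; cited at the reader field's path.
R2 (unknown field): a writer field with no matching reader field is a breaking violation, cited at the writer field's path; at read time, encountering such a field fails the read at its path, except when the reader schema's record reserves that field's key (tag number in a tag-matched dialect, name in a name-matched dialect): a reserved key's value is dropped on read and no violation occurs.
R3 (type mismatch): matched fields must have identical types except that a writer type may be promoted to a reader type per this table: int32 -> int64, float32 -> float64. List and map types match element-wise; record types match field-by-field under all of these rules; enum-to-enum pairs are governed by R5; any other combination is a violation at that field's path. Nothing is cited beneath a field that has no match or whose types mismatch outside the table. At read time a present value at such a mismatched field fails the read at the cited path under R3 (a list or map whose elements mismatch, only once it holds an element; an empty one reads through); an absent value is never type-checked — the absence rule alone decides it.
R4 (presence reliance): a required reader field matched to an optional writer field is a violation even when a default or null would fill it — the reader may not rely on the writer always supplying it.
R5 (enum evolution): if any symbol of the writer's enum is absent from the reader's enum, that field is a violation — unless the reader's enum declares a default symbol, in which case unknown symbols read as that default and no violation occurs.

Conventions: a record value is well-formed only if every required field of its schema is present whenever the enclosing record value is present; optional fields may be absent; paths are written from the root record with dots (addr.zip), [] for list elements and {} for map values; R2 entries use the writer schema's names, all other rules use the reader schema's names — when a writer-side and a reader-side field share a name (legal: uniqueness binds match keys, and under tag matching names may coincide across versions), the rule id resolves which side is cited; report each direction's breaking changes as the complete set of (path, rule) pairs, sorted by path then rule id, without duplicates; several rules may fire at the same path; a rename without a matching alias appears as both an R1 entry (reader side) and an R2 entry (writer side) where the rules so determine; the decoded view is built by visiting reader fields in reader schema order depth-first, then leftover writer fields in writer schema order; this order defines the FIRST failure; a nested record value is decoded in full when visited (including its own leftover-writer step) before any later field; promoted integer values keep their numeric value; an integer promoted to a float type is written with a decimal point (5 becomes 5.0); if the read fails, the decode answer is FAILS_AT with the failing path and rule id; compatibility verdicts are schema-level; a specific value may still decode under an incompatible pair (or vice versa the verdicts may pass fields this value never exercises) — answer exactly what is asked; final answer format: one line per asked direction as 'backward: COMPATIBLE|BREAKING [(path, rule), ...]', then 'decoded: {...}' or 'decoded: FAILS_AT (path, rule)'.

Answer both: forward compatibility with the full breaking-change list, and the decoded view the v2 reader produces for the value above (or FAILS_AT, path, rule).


forward: COMPATIBLE []; decoded: {"role": "GUEST", "attrs": null, "audit": {"rating": null, "age": null}, "id": 0, "quantity": 250}

in Ticket below, arrows point writer -> reader
forward for Ticket (reader v1, writer v2):
  role: paired with writer role (Kind -> Kind; writer optional)
  attrs: paired with writer attrs (map<string, float64> -> map<string, float64>; writer optional)
  audit: paired with writer audit (Money -> Money; writer required)
  id: paired with writer id (int32 -> int32; writer required)
  retries: paired with writer quantity (int64 -> int64; writer optional)
  audit.rating: paired with writer audit.rating (float32 -> float32; writer optional)
  audit.version: paired with writer audit.age (int32 -> int32; writer optional)
  => forward: COMPATIBLE
migrating the Ticket value to v2:
  role := "GUEST"
  attrs := null (not supplied -> null)
  audit.rating := null (not supplied -> null)
  audit.age := null (not supplied -> null)
  id := 0
  quantity := 250 (from writer retries)
  => decoded: {"role": "GUEST", "attrs": null, "audit": {"rating": null, "age": null}, "id": 0, "quantity": 250}


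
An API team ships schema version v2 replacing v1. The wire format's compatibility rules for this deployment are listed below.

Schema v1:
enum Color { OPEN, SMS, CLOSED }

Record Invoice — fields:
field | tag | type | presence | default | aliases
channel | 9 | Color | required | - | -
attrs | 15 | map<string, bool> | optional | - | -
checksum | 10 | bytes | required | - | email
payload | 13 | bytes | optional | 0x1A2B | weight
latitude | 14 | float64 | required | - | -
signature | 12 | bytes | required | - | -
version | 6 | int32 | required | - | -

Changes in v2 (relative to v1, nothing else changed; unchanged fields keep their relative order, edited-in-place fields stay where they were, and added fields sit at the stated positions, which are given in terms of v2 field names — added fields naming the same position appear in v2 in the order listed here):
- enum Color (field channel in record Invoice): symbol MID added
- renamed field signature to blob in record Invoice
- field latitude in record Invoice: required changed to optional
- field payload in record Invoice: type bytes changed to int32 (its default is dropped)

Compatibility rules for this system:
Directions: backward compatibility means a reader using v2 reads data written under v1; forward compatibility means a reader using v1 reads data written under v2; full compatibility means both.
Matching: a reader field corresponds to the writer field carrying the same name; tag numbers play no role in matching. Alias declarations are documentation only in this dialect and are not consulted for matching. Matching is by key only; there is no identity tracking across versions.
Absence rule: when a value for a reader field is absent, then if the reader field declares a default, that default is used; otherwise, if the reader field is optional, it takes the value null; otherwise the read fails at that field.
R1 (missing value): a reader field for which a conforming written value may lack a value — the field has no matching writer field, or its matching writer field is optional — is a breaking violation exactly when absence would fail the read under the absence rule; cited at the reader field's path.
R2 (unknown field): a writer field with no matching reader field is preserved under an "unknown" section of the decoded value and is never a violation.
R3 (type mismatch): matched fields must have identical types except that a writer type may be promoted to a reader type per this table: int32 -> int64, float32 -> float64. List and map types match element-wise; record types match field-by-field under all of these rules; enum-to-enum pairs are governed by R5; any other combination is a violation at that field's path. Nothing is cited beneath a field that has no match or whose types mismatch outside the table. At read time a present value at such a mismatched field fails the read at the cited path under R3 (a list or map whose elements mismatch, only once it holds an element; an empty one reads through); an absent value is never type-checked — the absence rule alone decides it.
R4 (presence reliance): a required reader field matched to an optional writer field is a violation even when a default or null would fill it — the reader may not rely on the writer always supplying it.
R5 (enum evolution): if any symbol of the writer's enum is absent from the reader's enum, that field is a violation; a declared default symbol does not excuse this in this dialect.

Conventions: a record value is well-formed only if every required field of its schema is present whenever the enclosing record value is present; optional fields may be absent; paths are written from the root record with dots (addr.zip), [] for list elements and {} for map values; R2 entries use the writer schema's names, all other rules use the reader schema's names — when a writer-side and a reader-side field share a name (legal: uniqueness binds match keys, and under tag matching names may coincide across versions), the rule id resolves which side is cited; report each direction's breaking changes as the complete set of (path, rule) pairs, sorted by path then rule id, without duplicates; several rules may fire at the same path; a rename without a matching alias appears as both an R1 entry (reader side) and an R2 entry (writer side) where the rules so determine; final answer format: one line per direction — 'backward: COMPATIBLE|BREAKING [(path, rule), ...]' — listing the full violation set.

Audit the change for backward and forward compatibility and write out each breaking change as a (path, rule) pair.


the writer's type comes first in each Invoice pair
backward analysis of Invoice with v2 as reader and v1 as writer:
  channel: Color -> Color, writer required; from channel
  attrs: map<string, bool> -> map<string, bool>, writer optional; from attrs
  checksum: bytes -> bytes, writer required; from checksum
  payload: bytes -> int32, writer optional; from payload
  latitude: float64 -> float64, writer required; from latitude
  blob has no writer counterpart
  version: int32 -> int32, writer required; from version
  writer signature: unknown to reader
  R1 fires at blob
  R3 fires at payload
  => 2 violation(s): backward is BREAKING for Invoice
forward analysis of Invoice with v1 as reader and v2 as writer:
  channel: Color -> Color, writer required; from channel
  attrs: map<string, bool> -> map<string, bool>, writer optional; from attrs
  checksum: bytes -> bytes, writer required; from checksum
  payload: int32 -> bytes, writer optional; from payload
  latitude: float64 -> float64, writer optional; from latitude
  signature has no writer counterpart
  version: int32 -> int32, writer required; from version
  writer blob: unknown to reader
  R5 fires at channel
  R1 fires at latitude
  R4 fires at latitude
  R3 fires at payload
  R1 fires at signature
  => 5 violation(s): forward is BREAKING for Invoice

backward: BREAKING [(blob, R1), (payload, R3)]; forward: BREAKING [(channel, R5), (latitude, R1), (latitude, R4), (payload, R3), (signature, R1)]


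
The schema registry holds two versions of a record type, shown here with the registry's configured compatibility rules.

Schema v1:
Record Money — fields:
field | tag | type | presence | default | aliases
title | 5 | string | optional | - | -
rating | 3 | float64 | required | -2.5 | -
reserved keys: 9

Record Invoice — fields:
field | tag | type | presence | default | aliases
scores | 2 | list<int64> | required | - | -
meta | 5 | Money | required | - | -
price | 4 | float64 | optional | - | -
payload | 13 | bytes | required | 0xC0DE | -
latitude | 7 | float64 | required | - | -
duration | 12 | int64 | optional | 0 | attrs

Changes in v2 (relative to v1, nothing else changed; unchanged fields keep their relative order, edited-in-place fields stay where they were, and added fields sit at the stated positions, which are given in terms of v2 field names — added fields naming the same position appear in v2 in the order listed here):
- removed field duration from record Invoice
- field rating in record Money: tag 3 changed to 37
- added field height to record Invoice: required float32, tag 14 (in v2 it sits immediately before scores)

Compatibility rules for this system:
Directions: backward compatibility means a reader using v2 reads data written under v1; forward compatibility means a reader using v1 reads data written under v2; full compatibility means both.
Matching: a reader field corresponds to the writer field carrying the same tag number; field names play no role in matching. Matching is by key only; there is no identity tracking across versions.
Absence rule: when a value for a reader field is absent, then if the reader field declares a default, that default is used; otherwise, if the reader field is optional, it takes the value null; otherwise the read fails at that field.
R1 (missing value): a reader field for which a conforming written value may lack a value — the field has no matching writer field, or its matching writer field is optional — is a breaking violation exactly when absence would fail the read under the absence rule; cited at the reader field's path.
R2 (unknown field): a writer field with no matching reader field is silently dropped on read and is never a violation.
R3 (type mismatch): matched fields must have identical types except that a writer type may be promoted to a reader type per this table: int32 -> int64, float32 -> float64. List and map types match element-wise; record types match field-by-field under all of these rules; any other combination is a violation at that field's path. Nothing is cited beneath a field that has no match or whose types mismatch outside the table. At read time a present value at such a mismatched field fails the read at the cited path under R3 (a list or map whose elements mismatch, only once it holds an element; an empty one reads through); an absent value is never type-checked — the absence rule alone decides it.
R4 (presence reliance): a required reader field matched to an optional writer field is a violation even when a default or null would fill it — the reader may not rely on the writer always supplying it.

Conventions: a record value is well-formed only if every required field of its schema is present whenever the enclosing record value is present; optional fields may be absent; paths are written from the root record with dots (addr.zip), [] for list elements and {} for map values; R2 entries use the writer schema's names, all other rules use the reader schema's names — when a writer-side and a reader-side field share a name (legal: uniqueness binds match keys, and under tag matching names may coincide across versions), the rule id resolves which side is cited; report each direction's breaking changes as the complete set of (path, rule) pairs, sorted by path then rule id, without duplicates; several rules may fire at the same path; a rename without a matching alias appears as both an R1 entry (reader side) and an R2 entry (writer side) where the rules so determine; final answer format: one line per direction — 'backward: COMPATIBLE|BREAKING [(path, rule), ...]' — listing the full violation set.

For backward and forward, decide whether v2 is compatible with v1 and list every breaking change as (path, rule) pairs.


arrows below run writer -> reader for Invoice
backward analysis of Invoice with v2 as reader and v1 as writer:
  height has no writer counterpart
  writer required, list<int64> -> list<int64>: reader scores maps from writer scores
  writer required, Money -> Money: reader meta maps from writer meta
  writer optional, float64 -> float64: reader price maps from writer price
  writer required, bytes -> bytes: reader payload maps from writer payload
  writer required, float64 -> float64: reader latitude maps from writer latitude
  writer field duration has no reader counterpart
  writer optional, string -> string: reader meta.title maps from writer meta.title
  meta.rating has no writer counterpart
  writer field meta.rating has no reader counterpart
  R1 fires at height
  => backward verdict for Invoice: BREAKING, 1 violation(s)
forward analysis of Invoice with v1 as reader and v2 as writer:
  writer required, list<int64> -> list<int64>: reader scores maps from writer scores
  writer required, Money -> Money: reader meta maps from writer meta
  writer optional, float64 -> float64: reader price maps from writer price
  writer required, bytes -> bytes: reader payload maps from writer payload
  writer required, float64 -> float64: reader latitude maps from writer latitude
  duration has no writer counterpart
  writer field height has no reader counterpart
  writer optional, string -> string: reader meta.title maps from writer meta.title
  meta.rating has no writer counterpart
  writer field meta.rating has no reader counterpart
  nothing fires on Invoice: forward is COMPATIBLE

backward: BREAKING [(height, R1)]; forward: COMPATIBLE []
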